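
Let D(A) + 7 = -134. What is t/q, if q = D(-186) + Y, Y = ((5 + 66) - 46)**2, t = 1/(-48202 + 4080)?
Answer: -1/21355048 ≈ -4.6827e-8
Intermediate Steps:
D(A) = -141 (D(A) = -7 - 134 = -141)
t = -1/44122 (t = 1/(-44122) = -1/44122 ≈ -2.2664e-5)
Y = 625 (Y = (71 - 46)**2 = 25**2 = 625)
q = 484 (q = -141 + 625 = 484)
t/q = -1/44122/484 = -1/44122*1/484 = -1/21355048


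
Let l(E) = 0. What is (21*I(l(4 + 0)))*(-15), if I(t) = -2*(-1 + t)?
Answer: -630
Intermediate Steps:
I(t) = 2 - 2*t
(21*I(l(4 + 0)))*(-15) = (21*(2 - 2*0))*(-15) = (21*(2 + 0))*(-15) = (21*2)*(-15) = 42*(-15) = -630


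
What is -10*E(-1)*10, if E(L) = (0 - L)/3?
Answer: -100/3 ≈ -33.333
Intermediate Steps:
E(L) = -L/3 (E(L) = -L*(⅓) = -L/3)
-10*E(-1)*10 = -(-10)*(-1)/3*10 = -10*⅓*10 = -10/3*10 = -100/3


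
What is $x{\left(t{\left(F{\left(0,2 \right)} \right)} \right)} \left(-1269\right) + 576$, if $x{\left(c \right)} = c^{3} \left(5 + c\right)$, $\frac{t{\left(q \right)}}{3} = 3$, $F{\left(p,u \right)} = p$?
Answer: $-12950838$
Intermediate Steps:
$t{\left(q \right)} = 9$ ($t{\left(q \right)} = 3 \cdot 3 = 9$)
$x{\left(t{\left(F{\left(0,2 \right)} \right)} \right)} \left(-1269\right) + 576 = 9^{3} \left(5 + 9\right) \left(-1269\right) + 576 = 729 \cdot 14 \left(-1269\right) + 576 = 10206 \left(-1269\right) + 576 = -12951414 + 576 = -12950838$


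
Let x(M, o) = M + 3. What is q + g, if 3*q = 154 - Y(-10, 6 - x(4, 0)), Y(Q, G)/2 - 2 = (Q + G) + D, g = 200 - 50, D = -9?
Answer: 640/3 ≈ 213.33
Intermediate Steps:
x(M, o) = 3 + M
g = 150
Y(Q, G) = -14 + 2*G + 2*Q (Y(Q, G) = 4 + 2*((Q + G) - 9) = 4 + 2*((G + Q) - 9) = 4 + 2*(-9 + G + Q) = 4 + (-18 + 2*G + 2*Q) = -14 + 2*G + 2*Q)
q = 190/3 (q = (154 - (-14 + 2*(6 - (3 + 4)) + 2*(-10)))/3 = (154 - (-14 + 2*(6 - 1*7) - 20))/3 = (154 - (-14 + 2*(6 - 7) - 20))/3 = (154 - (-14 + 2*(-1) - 20))/3 = (154 - (-14 - 2 - 20))/3 = (154 - 1*(-36))/3 = (154 + 36)/3 = (1/3)*190 = 190/3 ≈ 63.333)
q + g = 190/3 + 150 = 640/3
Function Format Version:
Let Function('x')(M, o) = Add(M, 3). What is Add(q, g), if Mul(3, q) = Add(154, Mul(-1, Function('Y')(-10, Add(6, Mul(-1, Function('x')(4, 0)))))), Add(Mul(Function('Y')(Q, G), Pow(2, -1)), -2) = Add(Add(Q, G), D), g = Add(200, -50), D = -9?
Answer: Rational(640, 3) ≈ 213.33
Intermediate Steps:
Function('x')(M, o) = Add(3, M)
g = 150
Function('Y')(Q, G) = Add(-14, Mul(2, G), Mul(2, Q)) (Function('Y')(Q, G) = Add(4, Mul(2, Add(Add(Q, G), -9))) = Add(4, Mul(2, Add(Add(G, Q), -9))) = Add(4, Mul(2, Add(-9, G, Q))) = Add(4, Add(-18, Mul(2, G), Mul(2, Q))) = Add(-14, Mul(2, G), Mul(2, Q)))
q = Rational(190, 3) (q = Mul(Rational(1, 3), Add(154, Mul(-1, Add(-14, Mul(2, Add(6, Mul(-1, Add(3, 4)))), Mul(2, -10))))) = Mul(Rational(1, 3), Add(154, Mul(-1, Add(-14, Mul(2, Add(6, Mul(-1, 7))), -20)))) = Mul(Rational(1, 3), Add(154, Mul(-1, Add(-14, Mul(2, Add(6, -7)), -20)))) = Mul(Rational(1, 3), Add(154, Mul(-1, Add(-14, Mul(2, -1), -20)))) = Mul(Rational(1, 3), Add(154, Mul(-1, Add(-14, -2, -20)))) = Mul(Rational(1, 3), Add(154, Mul(-1, -36))) = Mul(Rational(1, 3), Add(154, 36)) = Mul(Rational(1, 3), 190) = Rational(190, 3) ≈ 63.333)
Add(q, g) = Add(Rational(190, 3), 150) = Rational(640, 3)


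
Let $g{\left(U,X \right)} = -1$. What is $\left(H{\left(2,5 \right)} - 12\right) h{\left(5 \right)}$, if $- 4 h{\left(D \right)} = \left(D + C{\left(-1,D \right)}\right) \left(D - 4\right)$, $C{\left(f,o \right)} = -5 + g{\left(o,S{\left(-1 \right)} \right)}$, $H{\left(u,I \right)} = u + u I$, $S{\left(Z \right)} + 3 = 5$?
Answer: $0$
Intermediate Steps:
$S{\left(Z \right)} = 2$ ($S{\left(Z \right)} = -3 + 5 = 2$)
$H{\left(u,I \right)} = u + I u$
$C{\left(f,o \right)} = -6$ ($C{\left(f,o \right)} = -5 - 1 = -6$)
$h{\left(D \right)} = - \frac{\left(-6 + D\right) \left(-4 + D\right)}{4}$ ($h{\left(D \right)} = - \frac{\left(D - 6\right) \left(D - 4\right)}{4} = - \frac{\left(-6 + D\right) \left(-4 + D\right)}{4}$)
$\left(H{\left(2,5 \right)} - 12\right) h{\left(5 \right)} = \left(2 \left(1 + 5\right) - 12\right) \left(-6 - \frac{5^{2}}{4} + \frac{5}{2} \cdot 5\right) = \left(2 \cdot 6 - 12\right) \left(-6 - \frac{25}{4} + \frac{25}{2}\right) = \left(12 - 12\right) \left(-6 - \frac{25}{4} + \frac{25}{2}\right) = 0 \cdot \frac{1}{4} = 0$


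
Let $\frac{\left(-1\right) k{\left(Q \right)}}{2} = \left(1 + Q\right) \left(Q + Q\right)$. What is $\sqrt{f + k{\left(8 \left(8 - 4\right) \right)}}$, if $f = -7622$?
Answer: $i \sqrt{11846} \approx 108.84 i$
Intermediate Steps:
$k{\left(Q \right)} = - 4 Q \left(1 + Q\right)$ ($k{\left(Q \right)} = - 2 \left(1 + Q\right) \left(Q + Q\right) = - 2 \left(1 + Q\right) 2 Q = - 2 \cdot 2 Q \left(1 + Q\right) = - 4 Q \left(1 + Q\right)$)
$\sqrt{f + k{\left(8 \left(8 - 4\right) \right)}} = \sqrt{-7622 - 4 \cdot 8 \left(8 - 4\right) \left(1 + 8 \left(8 - 4\right)\right)} = \sqrt{-7622 - 4 \cdot 8 \cdot 4 \left(1 + 8 \cdot 4\right)} = \sqrt{-7622 - 128 \left(1 + 32\right)} = \sqrt{-7622 - 128 \cdot 33} = \sqrt{-7622 - 4224} = \sqrt{-11846} = i \sqrt{11846}$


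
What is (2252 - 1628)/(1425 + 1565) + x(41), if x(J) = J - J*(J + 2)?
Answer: -198006/115 ≈ -1721.8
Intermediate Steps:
x(J) = J - J*(2 + J)
(2252 - 1628)/(1425 + 1565) + x(41) = (2252 - 1628)/(1425 + 1565) - 1*41*(1 + 41) = 624/2990 - 1*41*42 = 624*(1/2990) - 1722 = 24/115 - 1722 = -198006/115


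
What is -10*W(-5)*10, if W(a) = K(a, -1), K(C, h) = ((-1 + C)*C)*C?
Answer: 15000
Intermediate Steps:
K(C, h) = C**2*(-1 + C) (K(C, h) = (C*(-1 + C))*C = C**2*(-1 + C))
W(a) = a**2*(-1 + a)
-10*W(-5)*10 = -10*(-5)**2*(-1 - 5)*10 = -250*(-6)*10 = -10*(-150)*10 = 1500*10 = 15000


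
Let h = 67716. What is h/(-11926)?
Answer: -33858/5963 ≈ -5.6780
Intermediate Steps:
h/(-11926) = 67716/(-11926) = 67716*(-1/11926) = -33858/5963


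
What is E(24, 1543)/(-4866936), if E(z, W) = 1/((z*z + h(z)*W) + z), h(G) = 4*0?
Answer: -1/2920161600 ≈ -3.4245e-10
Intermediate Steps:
h(G) = 0
E(z, W) = 1/(z + z²) (E(z, W) = 1/((z*z + 0*W) + z) = 1/((z² + 0) + z) = 1/(z² + z) = 1/(z + z²))
E(24, 1543)/(-4866936) = (1/(24*(1 + 24)))/(-4866936) = ((1/24)/25)*(-1/4866936) = ((1/24)*(1/25))*(-1/4866936) = (1/600)*(-1/4866936) = -1/2920161600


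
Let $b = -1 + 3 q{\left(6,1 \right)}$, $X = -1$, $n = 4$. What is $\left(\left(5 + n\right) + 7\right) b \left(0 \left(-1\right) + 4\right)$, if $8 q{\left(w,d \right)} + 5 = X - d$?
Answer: $-232$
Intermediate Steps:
$q{\left(w,d \right)} = - \frac{3}{4} - \frac{d}{8}$ ($q{\left(w,d \right)} = - \frac{5}{8} + \frac{-1 - d}{8} = - \frac{5}{8} - \left(\frac{1}{8} + \frac{d}{8}\right) = - \frac{3}{4} - \frac{d}{8}$)
$b = - \frac{29}{8}$ ($b = -1 + 3 \left(- \frac{3}{4} - \frac{1}{8}\right) = -1 + 3 \left(- \frac{7}{8}\right) = -1 - \frac{21}{8} = - \frac{29}{8} \approx -3.625$)
$\left(\left(5 + n\right) + 7\right) b \left(0 \left(-1\right) + 4\right) = \left(\left(5 + 4\right) + 7\right) \left(- \frac{29}{8}\right) \left(0 \left(-1\right) + 4\right) = \left(9 + 7\right) \left(- \frac{29}{8}\right) \left(0 + 4\right) = 16 \left(- \frac{29}{8}\right) 4 = \left(-58\right) 4 = -232$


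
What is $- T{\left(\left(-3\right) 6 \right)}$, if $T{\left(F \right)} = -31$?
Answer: $31$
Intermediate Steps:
$- T{\left(\left(-3\right) 6 \right)} = \left(-1\right) \left(-31\right) = 31$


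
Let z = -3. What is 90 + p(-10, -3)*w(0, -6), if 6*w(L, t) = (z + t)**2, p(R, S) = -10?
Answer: -45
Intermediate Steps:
w(L, t) = (-3 + t)**2/6
90 + p(-10, -3)*w(0, -6) = 90 - 5*(-3 - 6)**2/3 = 90 - 5*(-9)**2/3 = 90 - 5*81/3 = 90 - 10*27/2 = 90 - 135 = -45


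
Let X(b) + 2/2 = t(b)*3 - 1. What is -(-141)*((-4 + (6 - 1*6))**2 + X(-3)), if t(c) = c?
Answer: 705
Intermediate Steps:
X(b) = -2 + 3*b (X(b) = -1 + (b*3 - 1) = -1 + (3*b - 1) = -1 + (-1 + 3*b) = -2 + 3*b)
-(-141)*((-4 + (6 - 1*6))**2 + X(-3)) = -(-141)*((-4 + (6 - 1*6))**2 + (-2 + 3*(-3))) = -(-141)*((-4 + (6 - 6))**2 + (-2 - 9)) = -(-141)*((-4 + 0)**2 - 11) = -(-141)*((-4)**2 - 11) = -(-141)*(16 - 11) = -(-141)*5 = -1*(-705) = 705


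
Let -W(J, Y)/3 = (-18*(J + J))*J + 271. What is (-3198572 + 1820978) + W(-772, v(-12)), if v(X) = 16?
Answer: 62987865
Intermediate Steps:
W(J, Y) = -813 + 108*J² (W(J, Y) = -3*((-18*(J + J))*J + 271) = -3*((-36*J)*J + 271) = -3*(-36*J² + 271) = -3*(271 - 36*J²) = -813 + 108*J²)
(-3198572 + 1820978) + W(-772, v(-12)) = (-3198572 + 1820978) + (-813 + 108*(-772)²) = -1377594 + (-813 + 108*595984) = -1377594 + (-813 + 64366272) = -1377594 + 64365459 = 62987865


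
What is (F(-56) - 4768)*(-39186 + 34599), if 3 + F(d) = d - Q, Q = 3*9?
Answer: 22265298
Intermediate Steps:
Q = 27
F(d) = -30 + d (F(d) = -3 + (d - 1*27) = -3 + (d - 27) = -3 + (-27 + d) = -30 + d)
(F(-56) - 4768)*(-39186 + 34599) = ((-30 - 56) - 4768)*(-39186 + 34599) = (-86 - 4768)*(-4587) = -4854*(-4587) = 22265298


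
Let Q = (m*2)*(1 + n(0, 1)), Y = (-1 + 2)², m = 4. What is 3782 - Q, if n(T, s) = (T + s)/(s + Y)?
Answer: 3770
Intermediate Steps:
Y = 1 (Y = 1² = 1)
n(T, s) = (T + s)/(1 + s) (n(T, s) = (T + s)/(s + 1) = (T + s)/(1 + s))
Q = 12 (Q = (4*2)*(1 + (0 + 1)/(1 + 1)) = 8*(1 + 1/2) = 8*(1 + (½)*1) = 8*(1 + ½) = 8*(3/2) = 12)
3782 - Q = 3782 - 1*12 = 3782 - 12 = 3770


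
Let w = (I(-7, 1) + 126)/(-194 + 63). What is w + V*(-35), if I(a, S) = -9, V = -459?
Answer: 2104398/131 ≈ 16064.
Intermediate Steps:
w = -117/131 (w = (-9 + 126)/(-194 + 63) = 117/(-131) = 117*(-1/131) = -117/131 ≈ -0.89313)
w + V*(-35) = -117/131 - 459*(-35) = -117/131 + 16065 = 2104398/131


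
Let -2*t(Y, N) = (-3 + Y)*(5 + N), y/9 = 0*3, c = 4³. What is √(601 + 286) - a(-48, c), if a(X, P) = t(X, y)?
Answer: -255/2 + √887 ≈ -97.717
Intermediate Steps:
c = 64
y = 0 (y = 9*(0*3) = 9*0 = 0)
t(Y, N) = -(-3 + Y)*(5 + N)/2
a(X, P) = 15/2 - 5*X/2 (a(X, P) = 15/2 - 5*X/2 + (3/2)*0 - ½*0*X = 15/2 - 5*X/2 + 0 + 0 = 15/2 - 5*X/2)
√(601 + 286) - a(-48, c) = √(601 + 286) - (15/2 - 5/2*(-48)) = √887 - (15/2 + 120) = √887 - 1*255/2 = √887 - 255/2 = -255/2 + √887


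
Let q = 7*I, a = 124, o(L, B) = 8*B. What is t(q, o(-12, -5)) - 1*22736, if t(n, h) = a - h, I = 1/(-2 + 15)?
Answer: -22572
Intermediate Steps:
I = 1/13 ≈ 0.076923
q = 7/13 (q = 7*(1/13) = 7/13 ≈ 0.53846)
t(n, h) = 124 - h
t(q, o(-12, -5)) - 1*22736 = (124 - 8*(-5)) - 1*22736 = (124 - 1*(-40)) - 22736 = (124 + 40) - 22736 = 164 - 22736 = -22572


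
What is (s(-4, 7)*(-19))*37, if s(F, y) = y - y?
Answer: 0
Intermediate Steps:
s(F, y) = 0
(s(-4, 7)*(-19))*37 = (0*(-19))*37 = 0*37 = 0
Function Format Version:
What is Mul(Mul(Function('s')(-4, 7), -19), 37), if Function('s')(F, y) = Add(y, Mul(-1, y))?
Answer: 0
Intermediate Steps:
Function('s')(F, y) = 0
Mul(Mul(Function('s')(-4, 7), -19), 37) = Mul(Mul(0, -19), 37) = Mul(0, 37) = 0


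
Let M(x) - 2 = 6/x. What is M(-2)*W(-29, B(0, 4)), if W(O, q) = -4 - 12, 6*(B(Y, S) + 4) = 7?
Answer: 16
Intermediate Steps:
B(Y, S) = -17/6 (B(Y, S) = -4 + (1/6)*7 = -4 + 7/6 = -17/6)
W(O, q) = -16
M(x) = 2 + 6/x
M(-2)*W(-29, B(0, 4)) = (2 + 6/(-2))*(-16) = (2 + 6*(-1/2))*(-16) = (2 - 3)*(-16) = -1*(-16) = 16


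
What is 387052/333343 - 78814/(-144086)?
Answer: 41020434837/24015029749 ≈ 1.7081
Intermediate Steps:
387052/333343 - 78814/(-144086) = 387052*(1/333343) - 78814*(-1/144086) = 387052/333343 + 39407/72043 = 41020434837/24015029749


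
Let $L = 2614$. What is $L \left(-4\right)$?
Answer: $-10456$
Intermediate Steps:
$L \left(-4\right) = 2614 \left(-4\right) = -10456$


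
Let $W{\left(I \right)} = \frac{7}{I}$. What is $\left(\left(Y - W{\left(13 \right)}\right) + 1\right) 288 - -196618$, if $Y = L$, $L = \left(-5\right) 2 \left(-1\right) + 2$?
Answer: $\frac{2602690}{13} \approx 2.0021 \cdot 10^{5}$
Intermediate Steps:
$L = 12$ ($L = \left(-10\right) \left(-1\right) + 2 = 10 + 2 = 12$)
$Y = 12$
$\left(\left(Y - W{\left(13 \right)}\right) + 1\right) 288 - -196618 = \left(\left(12 - \frac{7}{13}\right) + 1\right) 288 - -196618 = \left(\left(12 - 7 \cdot \frac{1}{13}\right) + 1\right) 288 + 196618 = \left(\left(12 - \frac{7}{13}\right) + 1\right) 288 + 196618 = \left(\frac{149}{13} + 1\right) 288 + 196618 = \frac{162}{13} \cdot 288 + 196618 = \frac{46656}{13} + 196618 = \frac{2602690}{13}$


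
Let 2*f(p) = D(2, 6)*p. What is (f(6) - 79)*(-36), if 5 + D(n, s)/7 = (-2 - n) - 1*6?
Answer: 14184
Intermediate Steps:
D(n, s) = -91 - 7*n (D(n, s) = -35 + 7*((-2 - n) - 1*6) = -35 + 7*((-2 - n) - 6) = -35 + 7*(-8 - n) = -35 + (-56 - 7*n) = -91 - 7*n)
f(p) = -105*p/2 (f(p) = ((-91 - 7*2)*p)/2 = ((-91 - 14)*p)/2 = (-105*p)/2 = -105*p/2)
(f(6) - 79)*(-36) = (-105/2*6 - 79)*(-36) = (-315 - 79)*(-36) = -394*(-36) = 14184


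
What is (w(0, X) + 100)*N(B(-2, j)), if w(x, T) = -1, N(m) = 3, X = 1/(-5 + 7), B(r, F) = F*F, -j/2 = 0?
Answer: 297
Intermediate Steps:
j = 0 (j = -2*0 = 0)
B(r, F) = F²
X = ½ (X = 1/2 = ½ ≈ 0.50000)
(w(0, X) + 100)*N(B(-2, j)) = (-1 + 100)*3 = 99*3 = 297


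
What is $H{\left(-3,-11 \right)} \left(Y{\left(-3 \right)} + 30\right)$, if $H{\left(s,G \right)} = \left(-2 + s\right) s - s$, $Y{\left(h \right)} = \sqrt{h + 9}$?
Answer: $540 + 18 \sqrt{6} \approx 584.09$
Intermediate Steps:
$Y{\left(h \right)} = \sqrt{9 + h}$
$H{\left(s,G \right)} = - s + s \left(-2 + s\right)$ ($H{\left(s,G \right)} = s \left(-2 + s\right) - s = - s + s \left(-2 + s\right)$)
$H{\left(-3,-11 \right)} \left(Y{\left(-3 \right)} + 30\right) = - 3 \left(-3 - 3\right) \left(\sqrt{9 - 3} + 30\right) = \left(-3\right) \left(-6\right) \left(\sqrt{6} + 30\right) = 18 \left(30 + \sqrt{6}\right) = 540 + 18 \sqrt{6}$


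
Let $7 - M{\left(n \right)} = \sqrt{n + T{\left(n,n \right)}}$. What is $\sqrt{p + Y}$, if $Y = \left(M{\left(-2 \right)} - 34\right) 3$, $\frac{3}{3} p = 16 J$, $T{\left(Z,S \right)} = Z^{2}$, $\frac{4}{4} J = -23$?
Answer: $\sqrt{-449 - 3 \sqrt{2}} \approx 21.289 i$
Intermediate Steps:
$J = -23$
$M{\left(n \right)} = 7 - \sqrt{n + n^{2}}$
$p = -368$ ($p = 16 \left(-23\right) = -368$)
$Y = -81 - 3 \sqrt{2}$ ($Y = \left(\left(7 - \sqrt{- 2 \left(1 - 2\right)}\right) - 34\right) 3 = \left(\left(7 - \sqrt{\left(-2\right) \left(-1\right)}\right) - 34\right) 3 = \left(\left(7 - \sqrt{2}\right) - 34\right) 3 = \left(-27 - \sqrt{2}\right) 3 = -81 - 3 \sqrt{2} \approx -85.243$)
$\sqrt{p + Y} = \sqrt{-368 - \left(81 + 3 \sqrt{2}\right)} = \sqrt{-449 - 3 \sqrt{2}}$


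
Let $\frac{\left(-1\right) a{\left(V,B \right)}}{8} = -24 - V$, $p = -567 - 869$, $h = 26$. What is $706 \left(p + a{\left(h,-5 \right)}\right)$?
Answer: $-731416$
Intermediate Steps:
$p = -1436$
$a{\left(V,B \right)} = 192 + 8 V$ ($a{\left(V,B \right)} = - 8 \left(-24 - V\right) = 192 + 8 V$)
$706 \left(p + a{\left(h,-5 \right)}\right) = 706 \left(-1436 + \left(192 + 8 \cdot 26\right)\right) = 706 \left(-1436 + \left(192 + 208\right)\right) = 706 \left(-1436 + 400\right) = 706 \left(-1036\right) = -731416$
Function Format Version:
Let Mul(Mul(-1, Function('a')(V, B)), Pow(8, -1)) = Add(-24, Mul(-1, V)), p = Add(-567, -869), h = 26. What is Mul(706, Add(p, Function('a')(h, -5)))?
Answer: -731416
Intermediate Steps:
p = -1436
Function('a')(V, B) = Add(192, Mul(8, V)) (Function('a')(V, B) = Mul(-8, Add(-24, Mul(-1, V))) = Add(192, Mul(8, V)))
Mul(706, Add(p, Function('a')(h, -5))) = Mul(706, Add(-1436, Add(192, Mul(8, 26)))) = Mul(706, Add(-1436, Add(192, 208))) = Mul(706, Add(-1436, 400)) = Mul(706, -1036) = -731416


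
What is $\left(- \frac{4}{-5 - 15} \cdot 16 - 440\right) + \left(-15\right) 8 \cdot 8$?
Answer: $- \frac{6984}{5} \approx -1396.8$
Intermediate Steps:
$\left(- \frac{4}{-5 - 15} \cdot 16 - 440\right) + \left(-15\right) 8 \cdot 8 = \left(- \frac{4}{-20} \cdot 16 - 440\right) - 960 = \left(\left(-4\right) \left(- \frac{1}{20}\right) 16 - 440\right) - 960 = \left(\frac{1}{5} \cdot 16 - 440\right) - 960 = \left(\frac{16}{5} - 440\right) - 960 = - \frac{2184}{5} - 960 = - \frac{6984}{5}$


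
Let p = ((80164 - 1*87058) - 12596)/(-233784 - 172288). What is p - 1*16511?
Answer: -3352317651/203036 ≈ -16511.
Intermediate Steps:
p = 9745/203036 (p = ((80164 - 87058) - 12596)/(-406072) = (-6894 - 12596)*(-1/406072) = -19490*(-1/406072) = 9745/203036 ≈ 0.047996)
p - 1*16511 = 9745/203036 - 1*16511 = 9745/203036 - 16511 = -3352317651/203036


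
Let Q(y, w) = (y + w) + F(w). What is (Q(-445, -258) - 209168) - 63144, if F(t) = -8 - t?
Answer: -272765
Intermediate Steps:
Q(y, w) = -8 + y (Q(y, w) = (y + w) + (-8 - w) = (w + y) + (-8 - w) = -8 + y)
(Q(-445, -258) - 209168) - 63144 = ((-8 - 445) - 209168) - 63144 = (-453 - 209168) - 63144 = -209621 - 63144 = -272765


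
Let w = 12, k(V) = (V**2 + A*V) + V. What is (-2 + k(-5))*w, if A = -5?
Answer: 516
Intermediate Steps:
k(V) = V**2 - 4*V (k(V) = (V**2 - 5*V) + V = V**2 - 4*V)
(-2 + k(-5))*w = (-2 - 5*(-4 - 5))*12 = (-2 - 5*(-9))*12 = (-2 + 45)*12 = 43*12 = 516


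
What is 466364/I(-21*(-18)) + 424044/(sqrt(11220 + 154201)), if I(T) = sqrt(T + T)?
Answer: 233182*sqrt(21)/63 + 424044*sqrt(165421)/165421 ≈ 18004.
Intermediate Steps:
I(T) = sqrt(2)*sqrt(T) (I(T) = sqrt(2*T) = sqrt(2)*sqrt(T))
466364/I(-21*(-18)) + 424044/(sqrt(11220 + 154201)) = 466364/((sqrt(2)*sqrt(-21*(-18)))) + 424044/(sqrt(11220 + 154201)) = 466364/((sqrt(2)*sqrt(378))) + 424044/(sqrt(165421)) = 466364/((sqrt(2)*(3*sqrt(42)))) + 424044*(sqrt(165421)/165421) = 466364/((6*sqrt(21))) + 424044*sqrt(165421)/165421 = 466364*(sqrt(21)/126) + 424044*sqrt(165421)/165421 = 233182*sqrt(21)/63 + 424044*sqrt(165421)/165421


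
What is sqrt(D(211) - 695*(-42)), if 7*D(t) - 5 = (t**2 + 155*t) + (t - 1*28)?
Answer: 4*sqrt(123263)/7 ≈ 200.62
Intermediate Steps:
D(t) = -23/7 + t**2/7 + 156*t/7 (D(t) = 5/7 + ((t**2 + 155*t) + (t - 1*28))/7 = 5/7 + ((t**2 + 155*t) + (t - 28))/7 = 5/7 + ((t**2 + 155*t) + (-28 + t))/7 = 5/7 + (-28 + t**2 + 156*t)/7 = 5/7 + (-4 + t**2/7 + 156*t/7) = -23/7 + t**2/7 + 156*t/7)
sqrt(D(211) - 695*(-42)) = sqrt((-23/7 + (1/7)*211**2 + (156/7)*211) - 695*(-42)) = sqrt((-23/7 + (1/7)*44521 + 32916/7) + 29190) = sqrt((-23/7 + 44521/7 + 32916/7) + 29190) = sqrt(77414/7 + 29190) = sqrt(281744/7) = 4*sqrt(123263)/7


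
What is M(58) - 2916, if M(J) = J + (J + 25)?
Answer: -2775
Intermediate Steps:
M(J) = 25 + 2*J (M(J) = J + (25 + J) = 25 + 2*J)
M(58) - 2916 = (25 + 2*58) - 2916 = (25 + 116) - 2916 = 141 - 2916 = -2775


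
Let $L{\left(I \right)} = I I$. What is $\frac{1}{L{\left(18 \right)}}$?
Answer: $\frac{1}{324} \approx 0.0030864$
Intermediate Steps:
$L{\left(I \right)} = I^{2}$
$\frac{1}{L{\left(18 \right)}} = \frac{1}{18^{2}} = \frac{1}{324}$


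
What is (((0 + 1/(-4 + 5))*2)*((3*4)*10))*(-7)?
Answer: -1680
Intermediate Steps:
(((0 + 1/(-4 + 5))*2)*((3*4)*10))*(-7) = (((0 + 1/1)*2)*(12*10))*(-7) = (((0 + 1)*2)*120)*(-7) = ((1*2)*120)*(-7) = (2*120)*(-7) = 240*(-7) = -1680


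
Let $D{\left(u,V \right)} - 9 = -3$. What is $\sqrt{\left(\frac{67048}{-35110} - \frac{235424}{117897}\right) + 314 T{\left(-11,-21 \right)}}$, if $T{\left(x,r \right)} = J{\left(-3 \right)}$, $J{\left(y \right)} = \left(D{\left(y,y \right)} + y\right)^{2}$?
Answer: $\frac{\sqrt{12088671380544823854270}}{2069681835} \approx 53.123$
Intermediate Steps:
$D{\left(u,V \right)} = 6$ ($D{\left(u,V \right)} = 9 - 3 = 6$)
$J{\left(y \right)} = \left(6 + y\right)^{2}$
$T{\left(x,r \right)} = 9$ ($T{\left(x,r \right)} = \left(6 - 3\right)^{2} = 3^{2} = 9$)
$\sqrt{\left(\frac{67048}{-35110} - \frac{235424}{117897}\right) + 314 T{\left(-11,-21 \right)}} = \sqrt{\left(\frac{67048}{-35110} - \frac{235424}{117897}\right) + 314 \cdot 9} = \sqrt{\left(67048 \left(- \frac{1}{35110}\right) - \frac{235424}{117897}\right) + 2826} = \sqrt{\left(- \frac{33524}{17555} - \frac{235424}{117897}\right) + 2826} = \sqrt{- \frac{8085247348}{2069681835} + 2826} = \sqrt{\frac{5840835618362}{2069681835}} = \frac{\sqrt{12088671380544823854270}}{2069681835}$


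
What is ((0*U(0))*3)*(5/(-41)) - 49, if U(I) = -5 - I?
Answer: -49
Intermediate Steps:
((0*U(0))*3)*(5/(-41)) - 49 = ((0*(-5 - 1*0))*3)*(5/(-41)) - 49 = ((0*(-5 + 0))*3)*(5*(-1/41)) - 49 = ((0*(-5))*3)*(-5/41) - 49 = (0*3)*(-5/41) - 49 = 0*(-5/41) - 49 = 0 - 49 = -49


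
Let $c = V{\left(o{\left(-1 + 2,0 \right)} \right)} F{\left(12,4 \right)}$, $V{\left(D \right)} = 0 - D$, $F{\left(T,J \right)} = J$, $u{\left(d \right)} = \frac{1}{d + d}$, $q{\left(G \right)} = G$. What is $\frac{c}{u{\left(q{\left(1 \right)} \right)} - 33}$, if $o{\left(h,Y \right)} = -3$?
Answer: $- \frac{24}{65} \approx -0.36923$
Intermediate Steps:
$u{\left(d \right)} = \frac{1}{2 d}$
$V{\left(D \right)} = - D$
$c = 12$ ($c = \left(-1\right) \left(-3\right) 4 = 3 \cdot 4 = 12$)
$\frac{c}{u{\left(q{\left(1 \right)} \right)} - 33} = \frac{12}{\frac{1}{2 \cdot 1} - 33} = \frac{12}{\frac{1}{2} \cdot 1 - 33} = \frac{12}{\frac{1}{2} - 33} = \frac{12}{- \frac{65}{2}} = 12 \left(- \frac{2}{65}\right) = - \frac{24}{65}$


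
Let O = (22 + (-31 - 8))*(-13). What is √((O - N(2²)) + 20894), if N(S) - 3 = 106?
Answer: 3*√2334 ≈ 144.93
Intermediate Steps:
N(S) = 109 (N(S) = 3 + 106 = 109)
O = 221 (O = (22 - 39)*(-13) = -17*(-13) = 221)
√((O - N(2²)) + 20894) = √((221 - 1*109) + 20894) = √((221 - 109) + 20894) = √(112 + 20894) = √21006 = 3*√2334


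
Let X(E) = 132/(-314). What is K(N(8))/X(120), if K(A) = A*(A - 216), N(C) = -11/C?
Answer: -273023/384 ≈ -711.00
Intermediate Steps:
X(E) = -66/157 (X(E) = 132*(-1/314) = -66/157)
K(A) = A*(-216 + A)
K(N(8))/X(120) = ((-11/8)*(-216 - 11/8))/(-66/157) = ((-11*⅛)*(-216 - 11*⅛))*(-157/66) = -11*(-216 - 11/8)/8*(-157/66) = -11/8*(-1739/8)*(-157/66) = (19129/64)*(-157/66) = -273023/384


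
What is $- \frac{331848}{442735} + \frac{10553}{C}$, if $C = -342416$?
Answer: $- \frac{118302247223}{151599547760} \approx -0.78036$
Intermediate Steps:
$- \frac{331848}{442735} + \frac{10553}{C} = - \frac{331848}{442735} + \frac{10553}{-342416} = \left(-331848\right) \frac{1}{442735} + 10553 \left(- \frac{1}{342416}\right) = - \frac{331848}{442735} - \frac{10553}{342416} = - \frac{118302247223}{151599547760}$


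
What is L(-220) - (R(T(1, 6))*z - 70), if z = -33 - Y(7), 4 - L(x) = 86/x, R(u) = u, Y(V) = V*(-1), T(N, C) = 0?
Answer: 8183/110 ≈ 74.391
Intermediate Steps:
Y(V) = -V
L(x) = 4 - 86/x
z = -26 (z = -33 - (-1)*7 = -33 - 1*(-7) = -33 + 7 = -26)
L(-220) - (R(T(1, 6))*z - 70) = (4 - 86/(-220)) - (0*(-26) - 70) = (4 - 86*(-1/220)) - (0 - 70) = (4 + 43/110) - 1*(-70) = 483/110 + 70 = 8183/110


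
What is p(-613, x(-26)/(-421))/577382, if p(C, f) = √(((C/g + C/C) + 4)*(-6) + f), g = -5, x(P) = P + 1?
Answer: 7*I*√69227135/1215389110 ≈ 4.792e-5*I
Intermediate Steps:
x(P) = 1 + P
p(C, f) = √(-30 + f + 6*C/5) (p(C, f) = √(((C/(-5) + C/C) + 4)*(-6) + f) = √(((C*(-⅕) + 1) + 4)*(-6) + f) = √(((-C/5 + 1) + 4)*(-6) + f) = √(((1 - C/5) + 4)*(-6) + f) = √((5 - C/5)*(-6) + f) = √((-30 + 6*C/5) + f) = √(-30 + f + 6*C/5))
p(-613, x(-26)/(-421))/577382 = (√(-750 + 25*((1 - 26)/(-421)) + 30*(-613))/5)/577382 = (√(-750 + 25*(-25*(-1/421)) - 18390)/5)*(1/577382) = (√(-750 + 25*(25/421) - 18390)/5)*(1/577382) = (√(-750 + 625/421 - 18390)/5)*(1/577382) = (√(-8057315/421)/5)*(1/577382) = ((7*I*√69227135/421)/5)*(1/577382) = (7*I*√69227135/2105)*(1/577382) = 7*I*√69227135/1215389110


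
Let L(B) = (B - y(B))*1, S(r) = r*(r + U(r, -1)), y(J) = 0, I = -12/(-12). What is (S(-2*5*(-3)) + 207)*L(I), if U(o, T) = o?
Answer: 2007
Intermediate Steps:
I = 1 (I = -12*(-1/12) = 1)
S(r) = 2*r² (S(r) = r*(r + r) = r*(2*r) = 2*r²)
L(B) = B (L(B) = (B - 1*0)*1 = (B + 0)*1 = B*1 = B)
(S(-2*5*(-3)) + 207)*L(I) = (2*(-2*5*(-3))² + 207)*1 = (2*(-10*(-3))² + 207)*1 = (2*30² + 207)*1 = (2*900 + 207)*1 = (1800 + 207)*1 = 2007*1 = 2007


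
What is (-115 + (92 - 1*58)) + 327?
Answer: 246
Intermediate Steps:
(-115 + (92 - 1*58)) + 327 = (-115 + (92 - 58)) + 327 = (-115 + 34) + 327 = -81 + 327 = 246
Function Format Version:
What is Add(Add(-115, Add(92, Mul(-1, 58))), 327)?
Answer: 246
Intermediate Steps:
Add(Add(-115, Add(92, Mul(-1, 58))), 327) = Add(Add(-115, Add(92, -58)), 327) = Add(Add(-115, 34), 327) = Add(-81, 327) = 246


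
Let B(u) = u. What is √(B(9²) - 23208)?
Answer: I*√23127 ≈ 152.08*I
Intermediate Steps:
√(B(9²) - 23208) = √(9² - 23208) = √(81 - 23208) = √(-23127) = I*√23127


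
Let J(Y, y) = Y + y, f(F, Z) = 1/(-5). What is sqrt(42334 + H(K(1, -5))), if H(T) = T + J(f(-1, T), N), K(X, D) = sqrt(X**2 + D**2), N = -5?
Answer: sqrt(1058220 + 25*sqrt(26))/5 ≈ 205.75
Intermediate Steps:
f(F, Z) = -1/5
K(X, D) = sqrt(D**2 + X**2)
H(T) = -26/5 + T (H(T) = T + (-1/5 - 5) = T - 26/5 = -26/5 + T)
sqrt(42334 + H(K(1, -5))) = sqrt(42334 + (-26/5 + sqrt((-5)**2 + 1**2))) = sqrt(42334 + (-26/5 + sqrt(25 + 1))) = sqrt(42334 + (-26/5 + sqrt(26))) = sqrt(211644/5 + sqrt(26))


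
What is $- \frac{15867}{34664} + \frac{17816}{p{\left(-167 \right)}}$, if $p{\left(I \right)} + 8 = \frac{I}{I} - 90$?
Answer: $- \frac{619112923}{3362408} \approx -184.13$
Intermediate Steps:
$p{\left(I \right)} = -97$ ($p{\left(I \right)} = -8 + \left(\frac{I}{I} - 90\right) = -8 + \left(1 - 90\right) = -8 - 89 = -97$)
$- \frac{15867}{34664} + \frac{17816}{p{\left(-167 \right)}} = - \frac{15867}{34664} + \frac{17816}{-97} = \left(-15867\right) \frac{1}{34664} + 17816 \left(- \frac{1}{97}\right) = - \frac{15867}{34664} - \frac{17816}{97} = - \frac{619112923}{3362408}$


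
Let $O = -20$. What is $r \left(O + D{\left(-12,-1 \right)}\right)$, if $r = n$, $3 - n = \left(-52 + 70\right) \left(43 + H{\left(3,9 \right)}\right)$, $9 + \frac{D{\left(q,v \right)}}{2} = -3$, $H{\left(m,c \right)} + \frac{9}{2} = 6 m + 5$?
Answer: $48576$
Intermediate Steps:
$H{\left(m,c \right)} = \frac{1}{2} + 6 m$ ($H{\left(m,c \right)} = - \frac{9}{2} + \left(6 m + 5\right) = - \frac{9}{2} + \left(5 + 6 m\right) = \frac{1}{2} + 6 m$)
$D{\left(q,v \right)} = -24$ ($D{\left(q,v \right)} = -18 + 2 \left(-3\right) = -18 - 6 = -24$)
$n = -1104$ ($n = 3 - \left(-52 + 70\right) \left(43 + \left(\frac{1}{2} + 6 \cdot 3\right)\right) = 3 - 18 \left(43 + \left(\frac{1}{2} + 18\right)\right) = 3 - 18 \left(43 + \frac{37}{2}\right) = 3 - 18 \cdot \frac{123}{2} = 3 - 1107 = -1104$)
$r = -1104$
$r \left(O + D{\left(-12,-1 \right)}\right) = - 1104 \left(-20 - 24\right) = \left(-1104\right) \left(-44\right) = 48576$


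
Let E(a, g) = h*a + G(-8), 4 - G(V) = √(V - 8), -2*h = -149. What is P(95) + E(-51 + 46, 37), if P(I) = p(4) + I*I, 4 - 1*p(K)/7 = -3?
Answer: 17411/2 - 4*I ≈ 8705.5 - 4.0*I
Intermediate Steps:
p(K) = 49 (p(K) = 28 - 7*(-3) = 28 + 21 = 49)
h = 149/2 (h = -½*(-149) = 149/2 ≈ 74.500)
G(V) = 4 - √(-8 + V) (G(V) = 4 - √(V - 8) = 4 - √(-8 + V))
P(I) = 49 + I² (P(I) = 49 + I*I = 49 + I²)
E(a, g) = 4 - 4*I + 149*a/2 (E(a, g) = 149*a/2 + (4 - √(-8 - 8)) = 149*a/2 + (4 - √(-16)) = 149*a/2 + (4 - 4*I) = 4 - 4*I + 149*a/2)
P(95) + E(-51 + 46, 37) = (49 + 95²) + (4 - 4*I + 149*(-51 + 46)/2) = (49 + 9025) + (4 - 4*I + (149/2)*(-5)) = 9074 + (4 - 4*I - 745/2) = 9074 + (-737/2 - 4*I) = 17411/2 - 4*I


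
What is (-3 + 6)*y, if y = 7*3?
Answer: 63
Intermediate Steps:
y = 21
(-3 + 6)*y = (-3 + 6)*21 = 3*21 = 63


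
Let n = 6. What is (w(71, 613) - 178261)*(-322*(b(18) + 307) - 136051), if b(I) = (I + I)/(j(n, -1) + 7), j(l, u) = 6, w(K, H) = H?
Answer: 544554540336/13 ≈ 4.1889e+10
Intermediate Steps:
b(I) = 2*I/13 (b(I) = (I + I)/(6 + 7) = (2*I)/13 = (2*I)*(1/13) = 2*I/13)
(w(71, 613) - 178261)*(-322*(b(18) + 307) - 136051) = (613 - 178261)*(-322*((2/13)*18 + 307) - 136051) = -177648*(-322*(36/13 + 307) - 136051) = -177648*(-322*4027/13 - 136051) = -177648*(-1296694/13 - 136051) = -177648*(-3065357/13) = 544554540336/13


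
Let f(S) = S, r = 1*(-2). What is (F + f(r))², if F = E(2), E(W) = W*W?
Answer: 4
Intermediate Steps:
E(W) = W²
r = -2
F = 4 (F = 2² = 4)
(F + f(r))² = (4 - 2)² = 2² = 4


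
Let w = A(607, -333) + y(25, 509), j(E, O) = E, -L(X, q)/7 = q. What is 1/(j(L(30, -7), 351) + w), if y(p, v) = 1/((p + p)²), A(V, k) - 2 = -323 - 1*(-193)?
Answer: -2500/197499 ≈ -0.012658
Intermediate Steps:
L(X, q) = -7*q
A(V, k) = -128 (A(V, k) = 2 + (-323 - 1*(-193)) = 2 + (-323 + 193) = 2 - 130 = -128)
y(p, v) = 1/(4*p²) (y(p, v) = 1/((2*p)²) = 1/(4*p²))
w = -319999/2500 (w = -128 + (¼)/25² = -128 + (¼)*(1/625) = -128 + 1/2500 = -319999/2500 ≈ -128.00)
1/(j(L(30, -7), 351) + w) = 1/(-7*(-7) - 319999/2500) = 1/(49 - 319999/2500) = 1/(-197499/2500) = -2500/197499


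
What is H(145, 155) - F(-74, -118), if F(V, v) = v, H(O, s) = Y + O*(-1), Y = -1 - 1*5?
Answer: -33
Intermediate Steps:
Y = -6 (Y = -1 - 5 = -6)
H(O, s) = -6 - O (H(O, s) = -6 + O*(-1) = -6 - O)
H(145, 155) - F(-74, -118) = (-6 - 1*145) - 1*(-118) = (-6 - 145) + 118 = -151 + 118 = -33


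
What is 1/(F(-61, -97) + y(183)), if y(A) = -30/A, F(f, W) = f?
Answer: -61/3731 ≈ -0.016349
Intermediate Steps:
1/(F(-61, -97) + y(183)) = 1/(-61 - 30/183) = 1/(-61 - 30*1/183) = 1/(-61 - 10/61) = 1/(-3731/61) = -61/3731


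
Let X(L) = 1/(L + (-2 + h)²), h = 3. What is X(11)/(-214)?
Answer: -1/2568 ≈ -0.00038941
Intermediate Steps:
X(L) = 1/(1 + L) (X(L) = 1/(L + (-2 + 3)²) = 1/(L + 1²) = 1/(L + 1) = 1/(1 + L))
X(11)/(-214) = 1/((1 + 11)*(-214)) = -1/214/12 = (1/12)*(-1/214) = -1/2568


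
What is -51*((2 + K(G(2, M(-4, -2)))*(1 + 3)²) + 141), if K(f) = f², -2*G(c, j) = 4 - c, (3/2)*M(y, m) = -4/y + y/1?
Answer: -8109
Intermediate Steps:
M(y, m) = -8/(3*y) + 2*y/3 (M(y, m) = 2*(-4/y + y/1)/3 = 2*(-4/y + y*1)/3 = 2*(-4/y + y)/3 = 2*(y - 4/y)/3 = -8/(3*y) + 2*y/3)
G(c, j) = -2 + c/2 (G(c, j) = -(4 - c)/2 = -2 + c/2)
-51*((2 + K(G(2, M(-4, -2)))*(1 + 3)²) + 141) = -51*((2 + (-2 + (½)*2)²*(1 + 3)²) + 141) = -51*((2 + (-2 + 1)²*4²) + 141) = -51*((2 + (-1)²*16) + 141) = -51*((2 + 1*16) + 141) = -51*((2 + 16) + 141) = -51*(18 + 141) = -51*159 = -8109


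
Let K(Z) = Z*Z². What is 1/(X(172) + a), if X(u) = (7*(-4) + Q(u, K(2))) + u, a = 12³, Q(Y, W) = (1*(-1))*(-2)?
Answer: 1/1874 ≈ 0.00053362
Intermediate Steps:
K(Z) = Z³
Q(Y, W) = 2 (Q(Y, W) = -1*(-2) = 2)
a = 1728
X(u) = -26 + u (X(u) = (7*(-4) + 2) + u = (-28 + 2) + u = -26 + u)
1/(X(172) + a) = 1/((-26 + 172) + 1728) = 1/(146 + 1728) = 1/1874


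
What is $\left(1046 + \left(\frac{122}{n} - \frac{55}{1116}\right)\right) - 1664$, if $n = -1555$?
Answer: $- \frac{1072686517}{1735380} \approx -618.13$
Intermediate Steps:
$\left(1046 + \left(\frac{122}{n} - \frac{55}{1116}\right)\right) - 1664 = \left(1046 + \left(\frac{122}{-1555} - \frac{55}{1116}\right)\right) - 1664 = \left(1046 + \left(122 \left(- \frac{1}{1555}\right) - \frac{55}{1116}\right)\right) - 1664 = \left(1046 - \frac{221677}{1735380}\right) - 1664 = \frac{1814985803}{1735380} - 1664 = - \frac{1072686517}{1735380}$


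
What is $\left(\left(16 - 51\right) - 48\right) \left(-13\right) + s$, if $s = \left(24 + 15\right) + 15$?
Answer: $1133$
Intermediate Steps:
$s = 54$ ($s = 39 + 15 = 54$)
$\left(\left(16 - 51\right) - 48\right) \left(-13\right) + s = \left(\left(16 - 51\right) - 48\right) \left(-13\right) + 54 = \left(-35 - 48\right) \left(-13\right) + 54 = \left(-83\right) \left(-13\right) + 54 = 1079 + 54 = 1133$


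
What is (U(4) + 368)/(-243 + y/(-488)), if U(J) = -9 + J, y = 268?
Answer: -44286/29713 ≈ -1.4905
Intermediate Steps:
(U(4) + 368)/(-243 + y/(-488)) = ((-9 + 4) + 368)/(-243 + 268/(-488)) = (-5 + 368)/(-243 + 268*(-1/488)) = 363/(-243 - 67/122) = 363/(-29713/122) = 363*(-122/29713) = -44286/29713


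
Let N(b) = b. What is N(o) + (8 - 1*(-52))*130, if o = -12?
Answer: 7788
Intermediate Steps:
N(o) + (8 - 1*(-52))*130 = -12 + (8 - 1*(-52))*130 = -12 + (8 + 52)*130 = -12 + 60*130 = -12 + 7800 = 7788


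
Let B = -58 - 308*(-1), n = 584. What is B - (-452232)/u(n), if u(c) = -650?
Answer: -144866/325 ≈ -445.74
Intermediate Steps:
B = 250 (B = -58 + 308 = 250)
B - (-452232)/u(n) = 250 - (-452232)/(-650) = 250 - (-452232)*(-1)/650 = 250 - 1*226116/325 = 250 - 226116/325 = -144866/325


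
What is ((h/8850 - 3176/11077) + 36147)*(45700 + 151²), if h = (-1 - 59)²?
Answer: 1618246887719785/653543 ≈ 2.4761e+9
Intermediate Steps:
h = 3600 (h = (-60)² = 3600)
((h/8850 - 3176/11077) + 36147)*(45700 + 151²) = ((3600/8850 - 3176/11077) + 36147)*(45700 + 151²) = ((3600*(1/8850) - 3176*1/11077) + 36147)*(45700 + 22801) = ((24/59 - 3176/11077) + 36147)*68501 = (78464/653543 + 36147)*68501 = (23623697285/653543)*68501 = 1618246887719785/653543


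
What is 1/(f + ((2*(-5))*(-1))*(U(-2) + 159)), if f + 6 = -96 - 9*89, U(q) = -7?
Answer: 1/617 ≈ 0.0016207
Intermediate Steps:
f = -903 (f = -6 + (-96 - 9*89) = -6 + (-96 - 801) = -6 - 897 = -903)
1/(f + ((2*(-5))*(-1))*(U(-2) + 159)) = 1/(-903 + ((2*(-5))*(-1))*(-7 + 159)) = 1/(-903 - 10*(-1)*152) = 1/(-903 + 10*152) = 1/(-903 + 1520) = 1/617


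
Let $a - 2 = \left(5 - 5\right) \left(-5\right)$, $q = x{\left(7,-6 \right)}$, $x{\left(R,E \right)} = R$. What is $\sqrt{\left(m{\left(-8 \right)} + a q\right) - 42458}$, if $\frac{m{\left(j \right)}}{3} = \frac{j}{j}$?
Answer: $i \sqrt{42441} \approx 206.01 i$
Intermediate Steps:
$q = 7$
$m{\left(j \right)} = 3$ ($m{\left(j \right)} = 3 \frac{j}{j} = 3 \cdot 1 = 3$)
$a = 2$ ($a = 2 + \left(5 - 5\right) \left(-5\right) = 2 + 0 \left(-5\right) = 2 + 0 = 2$)
$\sqrt{\left(m{\left(-8 \right)} + a q\right) - 42458} = \sqrt{\left(3 + 2 \cdot 7\right) - 42458} = \sqrt{\left(3 + 14\right) - 42458} = \sqrt{17 - 42458} = \sqrt{-42441} = i \sqrt{42441}$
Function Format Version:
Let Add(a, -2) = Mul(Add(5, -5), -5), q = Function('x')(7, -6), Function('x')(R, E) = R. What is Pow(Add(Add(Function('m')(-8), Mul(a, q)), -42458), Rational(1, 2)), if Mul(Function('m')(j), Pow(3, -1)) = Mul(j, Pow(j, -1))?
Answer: Mul(I, Pow(42441, Rational(1, 2))) ≈ Mul(206.01, I)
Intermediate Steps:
q = 7
Function('m')(j) = 3 (Function('m')(j) = Mul(3, Mul(j, Pow(j, -1))) = Mul(3, 1) = 3)
a = 2 (a = Add(2, Mul(Add(5, -5), -5)) = Add(2, Mul(0, -5)) = Add(2, 0) = 2)
Pow(Add(Add(Function('m')(-8), Mul(a, q)), -42458), Rational(1, 2)) = Pow(Add(Add(3, Mul(2, 7)), -42458), Rational(1, 2)) = Pow(Add(Add(3, 14), -42458), Rational(1, 2)) = Pow(Add(17, -42458), Rational(1, 2)) = Pow(-42441, Rational(1, 2)) = Mul(I, Pow(42441, Rational(1, 2)))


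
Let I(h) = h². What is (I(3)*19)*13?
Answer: 2223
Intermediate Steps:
(I(3)*19)*13 = (3²*19)*13 = (9*19)*13 = 171*13 = 2223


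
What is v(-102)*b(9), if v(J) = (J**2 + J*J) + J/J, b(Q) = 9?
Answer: 187281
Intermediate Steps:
v(J) = 1 + 2*J**2 (v(J) = (J**2 + J**2) + 1 = 2*J**2 + 1 = 1 + 2*J**2)
v(-102)*b(9) = (1 + 2*(-102)**2)*9 = (1 + 2*10404)*9 = (1 + 20808)*9 = 20809*9 = 187281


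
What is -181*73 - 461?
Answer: -13674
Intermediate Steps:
-181*73 - 461 = -13213 - 461 = -13674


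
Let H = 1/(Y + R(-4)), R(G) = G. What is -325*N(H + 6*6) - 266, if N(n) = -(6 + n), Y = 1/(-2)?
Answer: 119806/9 ≈ 13312.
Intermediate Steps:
Y = -1/2 ≈ -0.50000
H = -2/9 (H = 1/(-1/2 - 4) = 1/(-9/2) = -2/9 ≈ -0.22222)
N(n) = -6 - n
-325*N(H + 6*6) - 266 = -325*(-6 - (-2/9 + 6*6)) - 266 = -325*(-6 - (-2/9 + 36)) - 266 = -325*(-6 - 1*322/9) - 266 = -325*(-6 - 322/9) - 266 = -325*(-376/9) - 266 = 122200/9 - 266 = 119806/9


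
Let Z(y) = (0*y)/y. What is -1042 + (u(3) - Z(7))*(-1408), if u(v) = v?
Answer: -5266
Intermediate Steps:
Z(y) = 0 (Z(y) = 0/y = 0)
-1042 + (u(3) - Z(7))*(-1408) = -1042 + (3 - 1*0)*(-1408) = -1042 + (3 + 0)*(-1408) = -1042 + 3*(-1408) = -1042 - 4224 = -5266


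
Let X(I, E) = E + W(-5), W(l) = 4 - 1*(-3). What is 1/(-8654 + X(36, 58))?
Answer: -1/8589 ≈ -0.00011643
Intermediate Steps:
W(l) = 7 (W(l) = 4 + 3 = 7)
X(I, E) = 7 + E (X(I, E) = E + 7 = 7 + E)
1/(-8654 + X(36, 58)) = 1/(-8654 + (7 + 58)) = 1/(-8654 + 65) = 1/(-8589) = -1/8589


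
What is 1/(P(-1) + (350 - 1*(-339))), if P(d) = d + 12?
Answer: 1/700 ≈ 0.0014286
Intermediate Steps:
P(d) = 12 + d
1/(P(-1) + (350 - 1*(-339))) = 1/((12 - 1) + (350 - 1*(-339))) = 1/(11 + (350 + 339)) = 1/(11 + 689) = 1/700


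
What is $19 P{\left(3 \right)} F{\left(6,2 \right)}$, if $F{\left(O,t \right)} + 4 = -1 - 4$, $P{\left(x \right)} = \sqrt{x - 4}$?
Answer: $- 171 i \approx - 171.0 i$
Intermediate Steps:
$P{\left(x \right)} = \sqrt{-4 + x}$
$F{\left(O,t \right)} = -9$ ($F{\left(O,t \right)} = -4 - 5 = -9$)
$19 P{\left(3 \right)} F{\left(6,2 \right)} = 19 \sqrt{-4 + 3} \left(-9\right) = 19 \sqrt{-1} \left(-9\right) = 19 i \left(-9\right) = - 171 i$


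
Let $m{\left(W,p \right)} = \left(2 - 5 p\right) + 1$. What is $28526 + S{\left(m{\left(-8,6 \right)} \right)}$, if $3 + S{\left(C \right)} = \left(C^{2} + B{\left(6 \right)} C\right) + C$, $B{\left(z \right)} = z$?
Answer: $29063$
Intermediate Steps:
$m{\left(W,p \right)} = 3 - 5 p$
$S{\left(C \right)} = -3 + C^{2} + 7 C$ ($S{\left(C \right)} = -3 + \left(\left(C^{2} + 6 C\right) + C\right) = -3 + \left(C^{2} + 7 C\right) = -3 + C^{2} + 7 C$)
$28526 + S{\left(m{\left(-8,6 \right)} \right)} = 28526 + \left(-3 + \left(3 - 30\right)^{2} + 7 \left(3 - 30\right)\right) = 28526 + \left(-3 + \left(-27\right)^{2} + 7 \left(-27\right)\right) = 28526 - -537 = 28526 + 537 = 29063$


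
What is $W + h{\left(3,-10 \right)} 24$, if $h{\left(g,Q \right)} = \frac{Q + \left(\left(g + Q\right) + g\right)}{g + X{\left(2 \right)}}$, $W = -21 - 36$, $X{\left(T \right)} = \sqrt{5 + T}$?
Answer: $-561 + 168 \sqrt{7} \approx -116.51$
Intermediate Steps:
$W = -57$
$h{\left(g,Q \right)} = \frac{2 Q + 2 g}{g + \sqrt{7}}$ ($h{\left(g,Q \right)} = \frac{Q + \left(\left(g + Q\right) + g\right)}{g + \sqrt{5 + 2}} = \frac{Q + \left(\left(Q + g\right) + g\right)}{g + \sqrt{7}} = \frac{Q + \left(Q + 2 g\right)}{g + \sqrt{7}} = \frac{2 Q + 2 g}{g + \sqrt{7}}$)
$W + h{\left(3,-10 \right)} 24 = -57 + \frac{2 \left(-10 + 3\right)}{3 + \sqrt{7}} \cdot 24 = -57 + 2 \frac{1}{3 + \sqrt{7}} \left(-7\right) 24 = -57 + - \frac{14}{3 + \sqrt{7}} \cdot 24 = -57 - \frac{336}{3 + \sqrt{7}}$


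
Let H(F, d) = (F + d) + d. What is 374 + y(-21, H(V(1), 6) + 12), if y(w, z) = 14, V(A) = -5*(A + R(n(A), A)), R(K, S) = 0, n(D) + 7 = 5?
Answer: 388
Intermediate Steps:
n(D) = -2 (n(D) = -7 + 5 = -2)
V(A) = -5*A (V(A) = -5*(A + 0) = -5*A)
H(F, d) = F + 2*d
374 + y(-21, H(V(1), 6) + 12) = 374 + 14 = 388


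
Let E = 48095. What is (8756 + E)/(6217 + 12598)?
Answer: 56851/18815 ≈ 3.0216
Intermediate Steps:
(8756 + E)/(6217 + 12598) = (8756 + 48095)/(6217 + 12598) = 56851/18815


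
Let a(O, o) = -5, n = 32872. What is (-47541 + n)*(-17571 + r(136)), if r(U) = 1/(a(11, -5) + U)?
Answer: 33765104200/131 ≈ 2.5775e+8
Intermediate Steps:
r(U) = 1/(-5 + U)
(-47541 + n)*(-17571 + r(136)) = (-47541 + 32872)*(-17571 + 1/(-5 + 136)) = -14669*(-17571 + 1/131) = -14669*(-2301800/131) = 33765104200/131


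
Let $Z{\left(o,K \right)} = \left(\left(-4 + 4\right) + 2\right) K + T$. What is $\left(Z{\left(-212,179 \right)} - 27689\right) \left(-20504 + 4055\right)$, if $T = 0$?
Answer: $449567619$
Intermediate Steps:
$Z{\left(o,K \right)} = 2 K$ ($Z{\left(o,K \right)} = \left(\left(-4 + 4\right) + 2\right) K + 0 = \left(0 + 2\right) K + 0 = 2 K + 0 = 2 K$)
$\left(Z{\left(-212,179 \right)} - 27689\right) \left(-20504 + 4055\right) = \left(2 \cdot 179 - 27689\right) \left(-20504 + 4055\right) = \left(358 - 27689\right) \left(-16449\right) = \left(-27331\right) \left(-16449\right) = 449567619$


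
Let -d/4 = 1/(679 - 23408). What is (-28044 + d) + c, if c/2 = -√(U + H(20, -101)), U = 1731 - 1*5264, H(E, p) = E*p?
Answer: -637412072/22729 - 6*I*√617 ≈ -28044.0 - 149.04*I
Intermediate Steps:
U = -3533 (U = 1731 - 5264 = -3533)
c = -6*I*√617 (c = 2*(-√(-3533 + 20*(-101))) = 2*(-√(-3533 - 2020)) = 2*(-√(-5553)) = 2*(-3*I*√617) = -6*I*√617 ≈ -149.04*I)
d = 4/22729 (d = -4/(679 - 23408) = -4/(-22729) = -4*(-1/22729) = 4/22729 ≈ 0.00017599)
(-28044 + d) + c = (-28044 + 4/22729) - 6*I*√617 = -637412072/22729 - 6*I*√617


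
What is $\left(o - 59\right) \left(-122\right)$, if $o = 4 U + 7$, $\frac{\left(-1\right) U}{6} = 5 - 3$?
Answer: $12200$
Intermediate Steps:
$U = -12$ ($U = - 6 \left(5 - 3\right) = \left(-6\right) 2 = -12$)
$o = -41$ ($o = 4 \left(-12\right) + 7 = -48 + 7 = -41$)
$\left(o - 59\right) \left(-122\right) = \left(-41 - 59\right) \left(-122\right) = \left(-100\right) \left(-122\right) = 12200$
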